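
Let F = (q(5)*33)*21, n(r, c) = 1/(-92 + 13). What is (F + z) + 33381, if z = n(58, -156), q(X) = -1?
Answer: 2582351/79 ≈ 32688.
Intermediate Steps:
n(r, c) = -1/79 (n(r, c) = 1/(-79) = -1/79)
F = -693 (F = -1*33*21 = -33*21 = -693)
z = -1/79 ≈ -0.012658
(F + z) + 33381 = (-693 - 1/79) + 33381 = -54748/79 + 33381 = 2582351/79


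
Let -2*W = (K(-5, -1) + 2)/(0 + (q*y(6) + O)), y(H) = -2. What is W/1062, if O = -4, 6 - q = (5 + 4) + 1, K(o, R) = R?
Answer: -1/8496 ≈ -0.00011770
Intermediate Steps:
q = -4 (q = 6 - ((5 + 4) + 1) = 6 - (9 + 1) = 6 - 1*10 = 6 - 10 = -4)
W = -⅛ (W = -(-1 + 2)/(2*(0 + (-4*(-2) - 4))) = -1/(2*(0 + (8 - 4))) = -1/(2*(0 + 4)) = -1/(2*4) = -½*¼ = -⅛ ≈ -0.12500)
W/1062 = -⅛/1062 = -⅛*1/1062 = -1/8496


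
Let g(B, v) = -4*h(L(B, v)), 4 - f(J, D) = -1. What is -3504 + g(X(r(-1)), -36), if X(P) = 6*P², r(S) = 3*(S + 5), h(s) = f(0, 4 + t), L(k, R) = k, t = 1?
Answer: -3524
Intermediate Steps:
f(J, D) = 5 (f(J, D) = 4 - 1*(-1) = 4 + 1 = 5)
h(s) = 5
r(S) = 15 + 3*S (r(S) = 3*(5 + S) = 15 + 3*S)
g(B, v) = -20 (g(B, v) = -4*5 = -20)
-3504 + g(X(r(-1)), -36) = -3504 - 20 = -3524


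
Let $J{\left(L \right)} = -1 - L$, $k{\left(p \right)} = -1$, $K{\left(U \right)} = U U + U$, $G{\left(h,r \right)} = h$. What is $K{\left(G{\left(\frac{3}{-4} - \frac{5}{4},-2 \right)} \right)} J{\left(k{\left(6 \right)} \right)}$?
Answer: $0$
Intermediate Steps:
$K{\left(U \right)} = U + U^{2}$ ($K{\left(U \right)} = U^{2} + U = U + U^{2}$)
$K{\left(G{\left(\frac{3}{-4} - \frac{5}{4},-2 \right)} \right)} J{\left(k{\left(6 \right)} \right)} = \left(\frac{3}{-4} - \frac{5}{4}\right) \left(1 + \left(\frac{3}{-4} - \frac{5}{4}\right)\right) \left(-1 - -1\right) = \left(3 \left(- \frac{1}{4}\right) - \frac{5}{4}\right) \left(1 + \left(3 \left(- \frac{1}{4}\right) - \frac{5}{4}\right)\right) \left(-1 + 1\right) = \left(- \frac{3}{4} - \frac{5}{4}\right) \left(1 - 2\right) 0 = - 2 \left(1 - 2\right) 0 = \left(-2\right) \left(-1\right) 0 = 2 \cdot 0 = 0$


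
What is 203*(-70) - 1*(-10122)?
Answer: -4088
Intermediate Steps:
203*(-70) - 1*(-10122) = -14210 + 10122 = -4088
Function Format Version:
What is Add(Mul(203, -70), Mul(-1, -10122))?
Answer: -4088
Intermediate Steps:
Add(Mul(203, -70), Mul(-1, -10122)) = Add(-14210, 10122) = -4088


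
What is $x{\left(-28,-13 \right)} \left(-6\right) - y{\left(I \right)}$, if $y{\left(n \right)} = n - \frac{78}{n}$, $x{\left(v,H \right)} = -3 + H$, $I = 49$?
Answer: $\frac{2381}{49} \approx 48.592$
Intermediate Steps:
$x{\left(-28,-13 \right)} \left(-6\right) - y{\left(I \right)} = \left(-3 - 13\right) \left(-6\right) - \left(49 - \frac{78}{49}\right) = \left(-16\right) \left(-6\right) - \left(49 - \frac{78}{49}\right) = 96 - \left(49 - \frac{78}{49}\right) = 96 - \frac{2323}{49} = \frac{2381}{49}$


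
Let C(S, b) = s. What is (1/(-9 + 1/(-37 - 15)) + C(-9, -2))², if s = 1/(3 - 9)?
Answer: 609961/7918596 ≈ 0.077029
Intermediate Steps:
s = -⅙ (s = 1/(-6) = -⅙ ≈ -0.16667)
C(S, b) = -⅙
(1/(-9 + 1/(-37 - 15)) + C(-9, -2))² = (1/(-9 + 1/(-37 - 15)) - ⅙)² = (1/(-9 + 1/(-52)) - ⅙)² = (1/(-9 - 1/52) - ⅙)² = (1/(-469/52) - ⅙)² = (-52/469 - ⅙)² = (-781/2814)² = 609961/7918596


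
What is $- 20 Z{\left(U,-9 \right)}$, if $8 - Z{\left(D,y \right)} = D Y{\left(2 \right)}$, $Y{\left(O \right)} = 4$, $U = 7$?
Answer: $400$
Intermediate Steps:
$Z{\left(D,y \right)} = 8 - 4 D$ ($Z{\left(D,y \right)} = 8 - D 4 = 8 - 4 D$)
$- 20 Z{\left(U,-9 \right)} = - 20 \left(8 - 28\right) = \left(-20\right) \left(-20\right) = 400$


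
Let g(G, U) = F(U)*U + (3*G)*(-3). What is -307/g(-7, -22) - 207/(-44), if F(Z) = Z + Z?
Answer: 199909/45364 ≈ 4.4068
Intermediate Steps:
F(Z) = 2*Z
g(G, U) = -9*G + 2*U² (g(G, U) = (2*U)*U + (3*G)*(-3) = 2*U² - 9*G = -9*G + 2*U²)
-307/g(-7, -22) - 207/(-44) = -307/(-9*(-7) + 2*(-22)²) - 207/(-44) = -307/(63 + 2*484) - 207*(-1/44) = -307/(63 + 968) + 207/44 = -307/1031 + 207/44 = 199909/45364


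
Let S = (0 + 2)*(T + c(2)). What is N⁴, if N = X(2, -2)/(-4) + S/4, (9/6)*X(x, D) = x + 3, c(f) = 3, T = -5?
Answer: 14641/1296 ≈ 11.297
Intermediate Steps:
X(x, D) = 2 + 2*x/3 (X(x, D) = 2*(x + 3)/3 = 2*(3 + x)/3 = 2 + 2*x/3)
S = -4 (S = (0 + 2)*(-5 + 3) = 2*(-2) = -4)
N = -11/6 (N = (2 + (⅔)*2)/(-4) - 4/4 = (2 + 4/3)*(-¼) - 4*¼ = (10/3)*(-¼) - 1 = -⅚ - 1 = -11/6 ≈ -1.8333)
N⁴ = (-11/6)⁴ = 14641/1296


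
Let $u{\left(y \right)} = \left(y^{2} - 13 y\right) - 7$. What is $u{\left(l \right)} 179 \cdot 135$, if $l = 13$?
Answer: $-169155$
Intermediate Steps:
$u{\left(y \right)} = -7 + y^{2} - 13 y$
$u{\left(l \right)} 179 \cdot 135 = \left(-7 + 13^{2} - 169\right) 179 \cdot 135 = \left(-7 + 169 - 169\right) 179 \cdot 135 = \left(-7\right) 179 \cdot 135 = \left(-1253\right) 135 = -169155$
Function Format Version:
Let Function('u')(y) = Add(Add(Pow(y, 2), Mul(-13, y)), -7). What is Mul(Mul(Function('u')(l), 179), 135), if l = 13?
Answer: -169155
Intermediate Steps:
Function('u')(y) = Add(-7, Pow(y, 2), Mul(-13, y))
Mul(Mul(Function('u')(l), 179), 135) = Mul(Mul(Add(-7, Pow(13, 2), Mul(-13, 13)), 179), 135) = Mul(Mul(Add(-7, 169, -169), 179), 135) = Mul(Mul(-7, 179), 135) = Mul(-1253, 135) = -169155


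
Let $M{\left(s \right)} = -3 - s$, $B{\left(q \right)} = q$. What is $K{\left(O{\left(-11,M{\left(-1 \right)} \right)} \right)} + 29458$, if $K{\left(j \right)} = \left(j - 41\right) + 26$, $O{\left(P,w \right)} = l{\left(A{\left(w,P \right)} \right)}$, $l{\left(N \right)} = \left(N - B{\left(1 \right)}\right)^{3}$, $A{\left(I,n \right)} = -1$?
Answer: $29435$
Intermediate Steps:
$l{\left(N \right)} = \left(-1 + N\right)^{3}$ ($l{\left(N \right)} = \left(N - 1\right)^{3} = \left(-1 + N\right)^{3}$)
$O{\left(P,w \right)} = -8$ ($O{\left(P,w \right)} = \left(-1 - 1\right)^{3} = \left(-2\right)^{3} = -8$)
$K{\left(j \right)} = -15 + j$ ($K{\left(j \right)} = \left(-41 + j\right) + 26 = -15 + j$)
$K{\left(O{\left(-11,M{\left(-1 \right)} \right)} \right)} + 29458 = \left(-15 - 8\right) + 29458 = -23 + 29458 = 29435$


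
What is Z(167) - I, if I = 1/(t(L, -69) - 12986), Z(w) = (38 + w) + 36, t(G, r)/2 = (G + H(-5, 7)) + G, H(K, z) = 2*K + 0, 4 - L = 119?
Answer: 3245307/13466 ≈ 241.00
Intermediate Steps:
L = -115 (L = 4 - 1*119 = 4 - 119 = -115)
H(K, z) = 2*K
t(G, r) = -20 + 4*G (t(G, r) = 2*((G + 2*(-5)) + G) = 2*((G - 10) + G) = 2*((-10 + G) + G) = 2*(-10 + 2*G) = -20 + 4*G)
Z(w) = 74 + w
I = -1/13466 (I = 1/((-20 + 4*(-115)) - 12986) = 1/((-20 - 460) - 12986) = 1/(-480 - 12986) = 1/(-13466) = -1/13466 ≈ -7.4261e-5)
Z(167) - I = (74 + 167) - 1*(-1/13466) = 241 + 1/13466 = 3245307/13466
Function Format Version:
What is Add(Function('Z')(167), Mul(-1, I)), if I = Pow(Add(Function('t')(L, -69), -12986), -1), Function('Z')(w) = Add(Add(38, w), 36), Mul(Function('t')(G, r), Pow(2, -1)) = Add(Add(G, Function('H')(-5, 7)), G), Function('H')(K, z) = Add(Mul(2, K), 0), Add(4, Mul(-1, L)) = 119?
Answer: Rational(3245307, 13466) ≈ 241.00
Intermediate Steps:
L = -115 (L = Add(4, Mul(-1, 119)) = Add(4, -119) = -115)
Function('H')(K, z) = Mul(2, K)
Function('t')(G, r) = Add(-20, Mul(4, G)) (Function('t')(G, r) = Mul(2, Add(Add(G, Mul(2, -5)), G)) = Mul(2, Add(Add(G, -10), G)) = Mul(2, Add(Add(-10, G), G)) = Mul(2, Add(-10, Mul(2, G))) = Add(-20, Mul(4, G)))
Function('Z')(w) = Add(74, w)
I = Rational(-1, 13466) (I = Pow(Add(Add(-20, Mul(4, -115)), -12986), -1) = Pow(Add(Add(-20, -460), -12986), -1) = Pow(Add(-480, -12986), -1) = Pow(-13466, -1) = Rational(-1, 13466) ≈ -7.4261e-5)
Add(Function('Z')(167), Mul(-1, I)) = Add(Add(74, 167), Mul(-1, Rational(-1, 13466))) = Add(241, Rational(1, 13466)) = Rational(3245307, 13466)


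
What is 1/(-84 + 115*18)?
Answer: 1/1986 ≈ 0.00050353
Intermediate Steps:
1/(-84 + 115*18) = 1/(-84 + 2070) = 1/1986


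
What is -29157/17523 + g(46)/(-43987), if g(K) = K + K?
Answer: -428047025/256928067 ≈ -1.6660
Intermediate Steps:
g(K) = 2*K
-29157/17523 + g(46)/(-43987) = -29157/17523 + (2*46)/(-43987) = -29157*1/17523 + 92*(-1/43987) = -9719/5841 - 92/43987 = -428047025/256928067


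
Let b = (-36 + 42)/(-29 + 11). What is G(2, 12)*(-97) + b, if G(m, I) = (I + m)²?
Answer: -57037/3 ≈ -19012.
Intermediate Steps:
b = -⅓ (b = 6/(-18) = 6*(-1/18) = -⅓ ≈ -0.33333)
G(2, 12)*(-97) + b = (12 + 2)²*(-97) - ⅓ = 14²*(-97) - ⅓ = 196*(-97) - ⅓ = -19012 - ⅓ = -57037/3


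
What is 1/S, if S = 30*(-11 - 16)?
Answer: -1/810 ≈ -0.0012346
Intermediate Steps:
S = -810 (S = 30*(-27) = -810)
1/S = 1/(-810) = -1/810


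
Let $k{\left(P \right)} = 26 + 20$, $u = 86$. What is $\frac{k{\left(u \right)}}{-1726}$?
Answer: $- \frac{23}{863} \approx -0.026651$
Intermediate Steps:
$k{\left(P \right)} = 46$
$\frac{k{\left(u \right)}}{-1726} = \frac{46}{-1726} = 46 \left(- \frac{1}{1726}\right) = - \frac{23}{863}$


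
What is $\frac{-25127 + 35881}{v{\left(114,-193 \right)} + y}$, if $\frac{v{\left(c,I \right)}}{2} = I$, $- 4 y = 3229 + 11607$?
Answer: $- \frac{10754}{4095} \approx -2.6261$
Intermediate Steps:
$y = -3709$ ($y = - \frac{3229 + 11607}{4} = \left(- \frac{1}{4}\right) 14836 = -3709$)
$v{\left(c,I \right)} = 2 I$
$\frac{-25127 + 35881}{v{\left(114,-193 \right)} + y} = \frac{-25127 + 35881}{2 \left(-193\right) - 3709} = \frac{10754}{-386 - 3709} = \frac{10754}{-4095} = 10754 \left(- \frac{1}{4095}\right) = - \frac{10754}{4095}$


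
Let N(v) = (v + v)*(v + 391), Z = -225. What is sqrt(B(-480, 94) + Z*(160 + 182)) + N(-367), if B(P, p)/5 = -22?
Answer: -17616 + 2*I*sqrt(19265) ≈ -17616.0 + 277.6*I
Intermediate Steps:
B(P, p) = -110 (B(P, p) = 5*(-22) = -110)
N(v) = 2*v*(391 + v) (N(v) = (2*v)*(391 + v) = 2*v*(391 + v))
sqrt(B(-480, 94) + Z*(160 + 182)) + N(-367) = sqrt(-110 - 225*(160 + 182)) + 2*(-367)*(391 - 367) = sqrt(-110 - 225*342) + 2*(-367)*24 = sqrt(-110 - 76950) - 17616 = sqrt(-77060) - 17616 = 2*I*sqrt(19265) - 17616 = -17616 + 2*I*sqrt(19265)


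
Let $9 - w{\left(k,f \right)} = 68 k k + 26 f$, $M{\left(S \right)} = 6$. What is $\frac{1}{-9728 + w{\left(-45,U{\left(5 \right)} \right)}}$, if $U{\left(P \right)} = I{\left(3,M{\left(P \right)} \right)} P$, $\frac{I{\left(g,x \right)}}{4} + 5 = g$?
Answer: $- \frac{1}{146379} \approx -6.8316 \cdot 10^{-6}$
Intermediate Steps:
$I{\left(g,x \right)} = -20 + 4 g$
$U{\left(P \right)} = - 8 P$ ($U{\left(P \right)} = \left(-20 + 4 \cdot 3\right) P = \left(-20 + 12\right) P = - 8 P$)
$w{\left(k,f \right)} = 9 - 68 k^{2} - 26 f$ ($w{\left(k,f \right)} = 9 - \left(68 k k + 26 f\right) = 9 - \left(68 k^{2} + 26 f\right) = 9 - \left(26 f + 68 k^{2}\right) = 9 - 68 k^{2} - 26 f$)
$\frac{1}{-9728 + w{\left(-45,U{\left(5 \right)} \right)}} = \frac{1}{-9728 - \left(-9 + 137700 + 26 \left(-8\right) 5\right)} = \frac{1}{-9728 - 136651} = \frac{1}{-146379} = - \frac{1}{146379}$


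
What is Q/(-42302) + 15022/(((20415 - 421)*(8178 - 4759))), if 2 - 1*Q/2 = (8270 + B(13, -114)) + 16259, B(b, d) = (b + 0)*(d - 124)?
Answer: 56364099760/55610441861 ≈ 1.0136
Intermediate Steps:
B(b, d) = b*(-124 + d)
Q = -42866 (Q = 4 - 2*((8270 + 13*(-124 - 114)) + 16259) = 4 - 2*((8270 + 13*(-238)) + 16259) = 4 - 2*((8270 - 3094) + 16259) = 4 - 2*(5176 + 16259) = 4 - 2*21435 = 4 - 42870 = -42866)
Q/(-42302) + 15022/(((20415 - 421)*(8178 - 4759))) = -42866/(-42302) + 15022/(((20415 - 421)*(8178 - 4759))) = -42866*(-1/42302) + 15022/((19994*3419)) = 21433/21151 + 15022/68359486 = 21433/21151 + 15022*(1/68359486) = 21433/21151 + 7511/34179743 = 56364099760/55610441861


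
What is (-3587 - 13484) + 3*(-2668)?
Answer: -25075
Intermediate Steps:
(-3587 - 13484) + 3*(-2668) = -17071 - 8004 = -25075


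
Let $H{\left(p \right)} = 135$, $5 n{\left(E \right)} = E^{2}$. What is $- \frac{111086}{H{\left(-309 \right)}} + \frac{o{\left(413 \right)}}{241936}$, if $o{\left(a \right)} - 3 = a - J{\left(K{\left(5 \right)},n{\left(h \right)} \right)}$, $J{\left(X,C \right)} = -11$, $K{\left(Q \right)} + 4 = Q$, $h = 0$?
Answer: $- \frac{26875644851}{32661360} \approx -822.86$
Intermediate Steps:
$n{\left(E \right)} = \frac{E^{2}}{5}$
$K{\left(Q \right)} = -4 + Q$
$o{\left(a \right)} = 14 + a$ ($o{\left(a \right)} = 3 + \left(a - -11\right) = 3 + \left(a + 11\right) = 3 + \left(11 + a\right) = 14 + a$)
$- \frac{111086}{H{\left(-309 \right)}} + \frac{o{\left(413 \right)}}{241936} = - \frac{111086}{135} + \frac{14 + 413}{241936} = \left(-111086\right) \frac{1}{135} + 427 \cdot \frac{1}{241936} = - \frac{111086}{135} + \frac{427}{241936} = - \frac{26875644851}{32661360}$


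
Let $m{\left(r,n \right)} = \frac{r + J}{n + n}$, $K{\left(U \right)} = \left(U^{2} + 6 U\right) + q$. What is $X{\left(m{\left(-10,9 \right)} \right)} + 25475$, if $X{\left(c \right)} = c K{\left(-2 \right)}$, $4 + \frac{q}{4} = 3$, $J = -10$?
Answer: $\frac{76465}{3} \approx 25488.0$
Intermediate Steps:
$q = -4$ ($q = -16 + 4 \cdot 3 = -16 + 12 = -4$)
$K{\left(U \right)} = -4 + U^{2} + 6 U$ ($K{\left(U \right)} = \left(U^{2} + 6 U\right) - 4 = -4 + U^{2} + 6 U$)
$m{\left(r,n \right)} = \frac{-10 + r}{2 n}$ ($m{\left(r,n \right)} = \frac{r - 10}{n + n} = \frac{-10 + r}{2 n}$)
$X{\left(c \right)} = - 12 c$ ($X{\left(c \right)} = c \left(-4 + \left(-2\right)^{2} + 6 \left(-2\right)\right) = c \left(-4 + 4 - 12\right) = c \left(-12\right) = - 12 c$)
$X{\left(m{\left(-10,9 \right)} \right)} + 25475 = - 12 \frac{-10 - 10}{2 \cdot 9} + 25475 = - 12 \cdot \frac{1}{2} \cdot \frac{1}{9} \left(-20\right) + 25475 = \left(-12\right) \left(- \frac{10}{9}\right) + 25475 = \frac{40}{3} + 25475 = \frac{76465}{3}$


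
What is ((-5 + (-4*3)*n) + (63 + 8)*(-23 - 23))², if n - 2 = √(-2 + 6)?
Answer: 11015761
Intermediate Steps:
n = 4 (n = 2 + √(-2 + 6) = 2 + √4 = 2 + 2 = 4)
((-5 + (-4*3)*n) + (63 + 8)*(-23 - 23))² = ((-5 - 4*3*4) + (63 + 8)*(-23 - 23))² = ((-5 - 12*4) + 71*(-46))² = ((-5 - 48) - 3266)² = (-53 - 3266)² = (-3319)² = 11015761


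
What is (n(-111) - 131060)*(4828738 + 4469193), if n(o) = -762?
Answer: -1225671860282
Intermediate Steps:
(n(-111) - 131060)*(4828738 + 4469193) = (-762 - 131060)*(4828738 + 4469193) = -131822*9297931 = -1225671860282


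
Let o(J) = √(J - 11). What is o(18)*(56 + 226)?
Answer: 282*√7 ≈ 746.10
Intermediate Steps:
o(J) = √(-11 + J)
o(18)*(56 + 226) = √(-11 + 18)*(56 + 226) = √7*282 = 282*√7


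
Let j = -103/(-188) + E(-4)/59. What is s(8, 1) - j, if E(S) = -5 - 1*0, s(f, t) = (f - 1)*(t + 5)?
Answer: 460727/11092 ≈ 41.537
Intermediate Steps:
s(f, t) = (-1 + f)*(5 + t)
E(S) = -5 (E(S) = -5 + 0 = -5)
j = 5137/11092 (j = -103/(-188) - 5/59 = -103*(-1/188) - 5*1/59 = 103/188 - 5/59 = 5137/11092 ≈ 0.46313)
s(8, 1) - j = (-5 - 1*1 + 5*8 + 8*1) - 1*5137/11092 = (-5 - 1 + 40 + 8) - 5137/11092 = 42 - 5137/11092 = 460727/11092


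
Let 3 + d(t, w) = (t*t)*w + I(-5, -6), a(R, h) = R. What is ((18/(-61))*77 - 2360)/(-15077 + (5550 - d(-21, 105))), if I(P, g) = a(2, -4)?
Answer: 145346/3405691 ≈ 0.042677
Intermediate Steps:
I(P, g) = 2
d(t, w) = -1 + w*t**2 (d(t, w) = -3 + ((t*t)*w + 2) = -3 + (t**2*w + 2) = -3 + (w*t**2 + 2) = -3 + (2 + w*t**2) = -1 + w*t**2)
((18/(-61))*77 - 2360)/(-15077 + (5550 - d(-21, 105))) = ((18/(-61))*77 - 2360)/(-15077 + (5550 - (-1 + 105*(-21)**2))) = ((18*(-1/61))*77 - 2360)/(-15077 + (5550 - (-1 + 105*441))) = (-18/61*77 - 2360)/(-15077 + (5550 - (-1 + 46305))) = (-1386/61 - 2360)/(-15077 + (5550 - 1*46304)) = -145346/(61*(-15077 + (5550 - 46304))) = -145346/(61*(-15077 - 40754)) = -145346/61/(-55831) = -145346/61*(-1/55831) = 145346/3405691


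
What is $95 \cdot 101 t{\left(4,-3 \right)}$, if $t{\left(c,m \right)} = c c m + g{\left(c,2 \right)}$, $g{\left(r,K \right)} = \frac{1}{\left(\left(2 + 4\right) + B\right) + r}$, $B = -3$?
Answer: $- \frac{3214325}{7} \approx -4.5919 \cdot 10^{5}$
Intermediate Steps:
$g{\left(r,K \right)} = \frac{1}{3 + r}$ ($g{\left(r,K \right)} = \frac{1}{\left(\left(2 + 4\right) - 3\right) + r} = \frac{1}{\left(6 - 3\right) + r} = \frac{1}{3 + r}$)
$t{\left(c,m \right)} = \frac{1}{3 + c} + m c^{2}$ ($t{\left(c,m \right)} = c c m + \frac{1}{3 + c} = c^{2} m + \frac{1}{3 + c} = m c^{2} + \frac{1}{3 + c} = \frac{1}{3 + c} + m c^{2}$)
$95 \cdot 101 t{\left(4,-3 \right)} = 95 \cdot 101 \frac{1 - 3 \cdot 4^{2} \left(3 + 4\right)}{3 + 4} = 9595 \frac{1 - 48 \cdot 7}{7} = 9595 \frac{1 - 336}{7} = 9595 \cdot \frac{1}{7} \left(-335\right) = 9595 \left(- \frac{335}{7}\right) = - \frac{3214325}{7}$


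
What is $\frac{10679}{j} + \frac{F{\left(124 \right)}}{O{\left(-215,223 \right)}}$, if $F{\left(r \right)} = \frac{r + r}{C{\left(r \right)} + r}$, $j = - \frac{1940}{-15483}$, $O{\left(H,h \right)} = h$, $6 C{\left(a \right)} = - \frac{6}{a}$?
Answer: $\frac{113379811120601}{1330306500} \approx 85228.0$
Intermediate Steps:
$C{\left(a \right)} = - \frac{1}{a}$ ($C{\left(a \right)} = \frac{\left(-6\right) \frac{1}{a}}{6} = - \frac{1}{a}$)
$j = \frac{1940}{15483}$ ($j = \left(-1940\right) \left(- \frac{1}{15483}\right) = \frac{1940}{15483} \approx 0.1253$)
$F{\left(r \right)} = \frac{2 r}{r - \frac{1}{r}}$ ($F{\left(r \right)} = \frac{r + r}{- \frac{1}{r} + r} = \frac{2 r}{r - \frac{1}{r}}$)
$\frac{10679}{j} + \frac{F{\left(124 \right)}}{O{\left(-215,223 \right)}} = \frac{10679}{\frac{1940}{15483}} + \frac{2 \cdot 124^{2} \frac{1}{-1 + 124^{2}}}{223} = 10679 \cdot \frac{15483}{1940} + 2 \cdot 15376 \frac{1}{-1 + 15376} \cdot \frac{1}{223} = \frac{165342957}{1940} + 2 \cdot 15376 \cdot \frac{1}{15375} \cdot \frac{1}{223} = \frac{165342957}{1940} + \frac{30752}{15375} \cdot \frac{1}{223} = \frac{165342957}{1940} + \frac{30752}{3428625} = \frac{113379811120601}{1330306500}$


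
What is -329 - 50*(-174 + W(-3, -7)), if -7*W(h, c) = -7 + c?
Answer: 8271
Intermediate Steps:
W(h, c) = 1 - c/7 (W(h, c) = -(-7 + c)/7 = 1 - c/7)
-329 - 50*(-174 + W(-3, -7)) = -329 - 50*(-174 + (1 - ⅐*(-7))) = -329 - 50*(-174 + (1 + 1)) = -329 - 50*(-174 + 2) = -329 - 50*(-172) = -329 + 8600 = 8271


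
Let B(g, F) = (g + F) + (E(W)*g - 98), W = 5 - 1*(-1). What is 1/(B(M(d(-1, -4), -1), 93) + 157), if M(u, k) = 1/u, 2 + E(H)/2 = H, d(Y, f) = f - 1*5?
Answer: 1/151 ≈ 0.0066225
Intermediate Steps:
d(Y, f) = -5 + f (d(Y, f) = f - 5 = -5 + f)
W = 6 (W = 5 + 1 = 6)
E(H) = -4 + 2*H
B(g, F) = -98 + F + 9*g (B(g, F) = (g + F) + ((-4 + 2*6)*g - 98) = (F + g) + ((-4 + 12)*g - 98) = (F + g) + (8*g - 98) = (F + g) + (-98 + 8*g) = -98 + F + 9*g)
1/(B(M(d(-1, -4), -1), 93) + 157) = 1/((-98 + 93 + 9/(-5 - 4)) + 157) = 1/((-98 + 93 + 9/(-9)) + 157) = 1/((-98 + 93 + 9*(-⅑)) + 157) = 1/((-98 + 93 - 1) + 157) = 1/(-6 + 157) = 1/151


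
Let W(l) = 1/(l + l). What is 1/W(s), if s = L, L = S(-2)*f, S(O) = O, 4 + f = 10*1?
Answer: -24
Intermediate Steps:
f = 6 (f = -4 + 10*1 = -4 + 10 = 6)
L = -12 (L = -2*6 = -12)
s = -12
W(l) = 1/(2*l)
1/W(s) = 1/((½)/(-12)) = 1/((½)*(-1/12)) = 1/(-1/24) = -24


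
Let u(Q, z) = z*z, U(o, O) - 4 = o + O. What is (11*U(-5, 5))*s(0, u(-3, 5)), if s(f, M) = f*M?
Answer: 0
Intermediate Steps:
U(o, O) = 4 + O + o (U(o, O) = 4 + (o + O) = 4 + (O + o) = 4 + O + o)
u(Q, z) = z**2
s(f, M) = M*f
(11*U(-5, 5))*s(0, u(-3, 5)) = (11*(4 + 5 - 5))*(5**2*0) = (11*4)*(25*0) = 44*0 = 0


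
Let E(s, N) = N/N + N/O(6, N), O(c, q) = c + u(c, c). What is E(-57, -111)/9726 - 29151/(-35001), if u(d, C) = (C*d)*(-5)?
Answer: 1827515267/2193816012 ≈ 0.83303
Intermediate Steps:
u(d, C) = -5*C*d
O(c, q) = c - 5*c² (O(c, q) = c - 5*c*c = c - 5*c²)
E(s, N) = 1 - N/174 (E(s, N) = N/N + N/((6*(1 - 5*6))) = 1 + N/((6*(1 - 30))) = 1 + N/((6*(-29))) = 1 + N/(-174) = 1 + N*(-1/174) = 1 - N/174)
E(-57, -111)/9726 - 29151/(-35001) = (1 - 1/174*(-111))/9726 - 29151/(-35001) = (1 + 37/58)*(1/9726) - 29151*(-1/35001) = (95/58)*(1/9726) + 3239/3889 = 95/564108 + 3239/3889 = 1827515267/2193816012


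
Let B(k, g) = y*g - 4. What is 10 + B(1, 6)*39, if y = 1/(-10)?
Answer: -847/5 ≈ -169.40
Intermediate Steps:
y = -⅒ ≈ -0.10000
B(k, g) = -4 - g/10 (B(k, g) = -g/10 - 4 = -4 - g/10)
10 + B(1, 6)*39 = 10 + (-4 - ⅒*6)*39 = 10 + (-4 - ⅗)*39 = 10 - 23/5*39 = 10 - 897/5 = -847/5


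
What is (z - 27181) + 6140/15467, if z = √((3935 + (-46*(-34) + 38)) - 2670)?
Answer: -420402387/15467 + √2867 ≈ -27127.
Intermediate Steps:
z = √2867 (z = √((3935 + (1564 + 38)) - 2670) = √((3935 + 1602) - 2670) = √(5537 - 2670) = √2867 ≈ 53.544)
(z - 27181) + 6140/15467 = (√2867 - 27181) + 6140/15467 = (-27181 + √2867) + 6140*(1/15467) = (-27181 + √2867) + 6140/15467 = -420402387/15467 + √2867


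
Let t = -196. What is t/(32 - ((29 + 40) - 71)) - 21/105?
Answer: -507/85 ≈ -5.9647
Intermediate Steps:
t/(32 - ((29 + 40) - 71)) - 21/105 = -196/(32 - ((29 + 40) - 71)) - 21/105 = -196/(32 - (69 - 71)) - 21*1/105 = -196/(32 - 1*(-2)) - ⅕ = -196/(32 + 2) - ⅕ = -196/34 - ⅕ = -196*1/34 - ⅕ = -98/17 - ⅕ = -507/85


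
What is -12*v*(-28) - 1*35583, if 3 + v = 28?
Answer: -27183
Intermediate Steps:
v = 25 (v = -3 + 28 = 25)
-12*v*(-28) - 1*35583 = -12*25*(-28) - 1*35583 = -300*(-28) - 35583 = 8400 - 35583 = -27183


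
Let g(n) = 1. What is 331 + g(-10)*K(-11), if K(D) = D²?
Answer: 452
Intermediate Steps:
331 + g(-10)*K(-11) = 331 + 1*(-11)² = 331 + 1*121 = 331 + 121 = 452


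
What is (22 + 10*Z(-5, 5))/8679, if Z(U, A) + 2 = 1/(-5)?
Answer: 0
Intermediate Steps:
Z(U, A) = -11/5 (Z(U, A) = -2 + 1/(-5) = -2 - ⅕ = -11/5)
(22 + 10*Z(-5, 5))/8679 = (22 + 10*(-11/5))/8679 = (22 - 22)*(1/8679) = 0*(1/8679) = 0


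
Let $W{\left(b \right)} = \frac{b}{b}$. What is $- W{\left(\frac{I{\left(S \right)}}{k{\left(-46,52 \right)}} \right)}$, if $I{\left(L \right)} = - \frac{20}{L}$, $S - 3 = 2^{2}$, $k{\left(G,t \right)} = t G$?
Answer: $-1$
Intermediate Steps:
$k{\left(G,t \right)} = G t$
$S = 7$ ($S = 3 + 2^{2} = 3 + 4 = 7$)
$W{\left(b \right)} = 1$
$- W{\left(\frac{I{\left(S \right)}}{k{\left(-46,52 \right)}} \right)} = \left(-1\right) 1 = -1$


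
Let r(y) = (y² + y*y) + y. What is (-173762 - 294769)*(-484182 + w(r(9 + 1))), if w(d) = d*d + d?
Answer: 206093668032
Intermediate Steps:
r(y) = y + 2*y² (r(y) = (y² + y²) + y = 2*y² + y = y + 2*y²)
w(d) = d + d² (w(d) = d² + d = d + d²)
(-173762 - 294769)*(-484182 + w(r(9 + 1))) = (-173762 - 294769)*(-484182 + ((9 + 1)*(1 + 2*(9 + 1)))*(1 + (9 + 1)*(1 + 2*(9 + 1)))) = -468531*(-484182 + (10*(1 + 2*10))*(1 + 10*(1 + 2*10))) = -468531*(-484182 + (10*(1 + 20))*(1 + 10*(1 + 20))) = -468531*(-484182 + (10*21)*(1 + 10*21)) = -468531*(-484182 + 210*(1 + 210)) = -468531*(-484182 + 210*211) = -468531*(-484182 + 44310) = -468531*(-439872) = 206093668032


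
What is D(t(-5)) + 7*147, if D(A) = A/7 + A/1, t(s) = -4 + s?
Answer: 7131/7 ≈ 1018.7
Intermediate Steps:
D(A) = 8*A/7 (D(A) = A*(⅐) + A*1 = A/7 + A = 8*A/7)
D(t(-5)) + 7*147 = 8*(-4 - 5)/7 + 7*147 = (8/7)*(-9) + 1029 = -72/7 + 1029 = 7131/7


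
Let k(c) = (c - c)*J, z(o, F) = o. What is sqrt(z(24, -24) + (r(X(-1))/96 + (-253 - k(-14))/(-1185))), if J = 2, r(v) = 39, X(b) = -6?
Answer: sqrt(2212586970)/9480 ≈ 4.9618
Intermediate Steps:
k(c) = 0 (k(c) = (c - c)*2 = 0*2 = 0)
sqrt(z(24, -24) + (r(X(-1))/96 + (-253 - k(-14))/(-1185))) = sqrt(24 + (39/96 + (-253 - 1*0)/(-1185))) = sqrt(24 + (39*(1/96) + (-253 + 0)*(-1/1185))) = sqrt(24 + (13/32 - 253*(-1/1185))) = sqrt(24 + (13/32 + 253/1185)) = sqrt(24 + 23501/37920) = sqrt(933581/37920) = sqrt(2212586970)/9480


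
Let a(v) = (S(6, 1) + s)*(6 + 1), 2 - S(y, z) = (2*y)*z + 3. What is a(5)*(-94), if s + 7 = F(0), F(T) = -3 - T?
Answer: 15134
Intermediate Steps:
S(y, z) = -1 - 2*y*z (S(y, z) = 2 - ((2*y)*z + 3) = 2 - (2*y*z + 3) = 2 - (3 + 2*y*z) = 2 + (-3 - 2*y*z) = -1 - 2*y*z)
s = -10 (s = -7 + (-3 - 1*0) = -7 + (-3 + 0) = -7 - 3 = -10)
a(v) = -161 (a(v) = ((-1 - 2*6*1) - 10)*(6 + 1) = ((-1 - 12) - 10)*7 = (-13 - 10)*7 = -23*7 = -161)
a(5)*(-94) = -161*(-94) = 15134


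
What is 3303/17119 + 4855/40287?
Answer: 216180706/689673153 ≈ 0.31345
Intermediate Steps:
3303/17119 + 4855/40287 = 216180706/689673153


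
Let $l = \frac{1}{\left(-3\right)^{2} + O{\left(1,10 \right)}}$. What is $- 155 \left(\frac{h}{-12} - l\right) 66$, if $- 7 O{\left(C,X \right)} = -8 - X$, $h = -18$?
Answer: $- \frac{390445}{27} \approx -14461.0$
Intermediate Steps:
$O{\left(C,X \right)} = \frac{8}{7} + \frac{X}{7}$ ($O{\left(C,X \right)} = - \frac{-8 - X}{7} = \frac{8}{7} + \frac{X}{7}$)
$l = \frac{7}{81}$ ($l = \frac{1}{\left(-3\right)^{2} + \left(\frac{8}{7} + \frac{1}{7} \cdot 10\right)} = \frac{1}{9 + \left(\frac{8}{7} + \frac{10}{7}\right)} = \frac{1}{9 + \frac{18}{7}} = \frac{1}{\frac{81}{7}} = \frac{7}{81} \approx 0.08642$)
$- 155 \left(\frac{h}{-12} - l\right) 66 = - 155 \left(- \frac{18}{-12} - \frac{7}{81}\right) 66 = - 155 \left(\left(-18\right) \left(- \frac{1}{12}\right) - \frac{7}{81}\right) 66 = - 155 \left(\frac{3}{2} - \frac{7}{81}\right) 66 = \left(-155\right) \frac{229}{162} \cdot 66 = \left(- \frac{35495}{162}\right) 66 = - \frac{390445}{27}$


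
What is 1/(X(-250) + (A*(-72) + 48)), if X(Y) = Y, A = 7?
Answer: -1/706 ≈ -0.0014164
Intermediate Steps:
1/(X(-250) + (A*(-72) + 48)) = 1/(-250 + (7*(-72) + 48)) = 1/(-250 + (-504 + 48)) = 1/(-250 - 456) = 1/(-706) = -1/706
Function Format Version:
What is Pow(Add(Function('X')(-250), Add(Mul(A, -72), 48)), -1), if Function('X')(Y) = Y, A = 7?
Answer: Rational(-1, 706) ≈ -0.0014164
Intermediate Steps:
Pow(Add(Function('X')(-250), Add(Mul(A, -72), 48)), -1) = Pow(Add(-250, Add(Mul(7, -72), 48)), -1) = Pow(Add(-250, Add(-504, 48)), -1) = Pow(Add(-250, -456), -1) = Pow(-706, -1) = Rational(-1, 706)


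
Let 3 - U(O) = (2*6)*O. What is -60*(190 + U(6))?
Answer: -7260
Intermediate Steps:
U(O) = 3 - 12*O (U(O) = 3 - 2*6*O = 3 - 12*O)
-60*(190 + U(6)) = -60*(190 + (3 - 12*6)) = -60*(190 + (3 - 72)) = -60*(190 - 69) = -60*121 = -7260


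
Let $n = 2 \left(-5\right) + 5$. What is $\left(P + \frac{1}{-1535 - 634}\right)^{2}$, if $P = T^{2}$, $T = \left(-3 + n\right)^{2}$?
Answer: $\frac{78929418313729}{4704561} \approx 1.6777 \cdot 10^{7}$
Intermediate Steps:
$n = -5$ ($n = -10 + 5 = -5$)
$T = 64$ ($T = \left(-3 - 5\right)^{2} = \left(-8\right)^{2} = 64$)
$P = 4096$ ($P = 64^{2} = 4096$)
$\left(P + \frac{1}{-1535 - 634}\right)^{2} = \left(4096 + \frac{1}{-1535 - 634}\right)^{2} = \left(4096 + \frac{1}{-2169}\right)^{2} = \left(4096 - \frac{1}{2169}\right)^{2} = \left(\frac{8884223}{2169}\right)^{2} = \frac{78929418313729}{4704561}$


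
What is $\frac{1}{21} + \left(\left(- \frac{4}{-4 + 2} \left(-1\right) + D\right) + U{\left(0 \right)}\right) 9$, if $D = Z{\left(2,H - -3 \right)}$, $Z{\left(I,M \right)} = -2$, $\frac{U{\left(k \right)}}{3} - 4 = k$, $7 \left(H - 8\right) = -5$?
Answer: $\frac{1513}{21} \approx 72.048$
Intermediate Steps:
$H = \frac{51}{7}$ ($H = 8 + \frac{1}{7} \left(-5\right) = 8 - \frac{5}{7} = \frac{51}{7} \approx 7.2857$)
$U{\left(k \right)} = 12 + 3 k$
$D = -2$
$\frac{1}{21} + \left(\left(- \frac{4}{-4 + 2} \left(-1\right) + D\right) + U{\left(0 \right)}\right) 9 = \frac{1}{21} + \left(\left(- \frac{4}{-4 + 2} \left(-1\right) - 2\right) + \left(12 + 3 \cdot 0\right)\right) 9 = \frac{1}{21} + \left(\left(- \frac{4}{-2} \left(-1\right) - 2\right) + \left(12 + 0\right)\right) 9 = \frac{1}{21} + \left(\left(\left(-4\right) \left(- \frac{1}{2}\right) \left(-1\right) - 2\right) + 12\right) 9 = \frac{1}{21} + \left(\left(2 \left(-1\right) - 2\right) + 12\right) 9 = \frac{1}{21} + \left(\left(-2 - 2\right) + 12\right) 9 = \frac{1}{21} + \left(-4 + 12\right) 9 = \frac{1}{21} + 8 \cdot 9 = \frac{1}{21} + 72 = \frac{1513}{21}$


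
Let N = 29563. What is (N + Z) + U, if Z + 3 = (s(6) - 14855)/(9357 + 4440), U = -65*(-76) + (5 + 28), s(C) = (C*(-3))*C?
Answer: 476436838/13797 ≈ 34532.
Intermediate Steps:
s(C) = -3*C² (s(C) = (-3*C)*C = -3*C²)
U = 4973 (U = 4940 + 33 = 4973)
Z = -56354/13797 (Z = -3 + (-3*6² - 14855)/(9357 + 4440) = -3 + (-3*36 - 14855)/13797 = -3 + (-108 - 14855)*(1/13797) = -3 - 14963*1/13797 = -3 - 14963/13797 = -56354/13797 ≈ -4.0845)
(N + Z) + U = (29563 - 56354/13797) + 4973 = 407824357/13797 + 4973 = 476436838/13797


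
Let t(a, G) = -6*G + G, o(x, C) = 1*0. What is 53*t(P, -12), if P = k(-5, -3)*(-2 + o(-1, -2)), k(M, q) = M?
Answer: 3180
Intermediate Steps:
o(x, C) = 0
P = 10 (P = -5*(-2 + 0) = -5*(-2) = 10)
t(a, G) = -5*G
53*t(P, -12) = 53*(-5*(-12)) = 53*60 = 3180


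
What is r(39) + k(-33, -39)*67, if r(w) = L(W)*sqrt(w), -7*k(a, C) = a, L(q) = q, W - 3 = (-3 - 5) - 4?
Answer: 2211/7 - 9*sqrt(39) ≈ 259.65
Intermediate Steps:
W = -9 (W = 3 + ((-3 - 5) - 4) = 3 + (-8 - 4) = 3 - 12 = -9)
k(a, C) = -a/7
r(w) = -9*sqrt(w)
r(39) + k(-33, -39)*67 = -9*sqrt(39) - 1/7*(-33)*67 = -9*sqrt(39) + (33/7)*67 = -9*sqrt(39) + 2211/7 = 2211/7 - 9*sqrt(39)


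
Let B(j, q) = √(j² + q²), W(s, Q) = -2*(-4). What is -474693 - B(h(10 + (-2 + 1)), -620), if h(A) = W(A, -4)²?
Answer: -474693 - 4*√24281 ≈ -4.7532e+5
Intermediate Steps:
W(s, Q) = 8
h(A) = 64 (h(A) = 8² = 64)
-474693 - B(h(10 + (-2 + 1)), -620) = -474693 - √(64² + (-620)²) = -474693 - √(4096 + 384400) = -474693 - √388496 = -474693 - 4*√24281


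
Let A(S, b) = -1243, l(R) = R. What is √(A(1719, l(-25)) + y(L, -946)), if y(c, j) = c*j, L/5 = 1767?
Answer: I*√8359153 ≈ 2891.2*I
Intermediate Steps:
L = 8835 (L = 5*1767 = 8835)
√(A(1719, l(-25)) + y(L, -946)) = √(-1243 + 8835*(-946)) = √(-1243 - 8357910) = √(-8359153) = I*√8359153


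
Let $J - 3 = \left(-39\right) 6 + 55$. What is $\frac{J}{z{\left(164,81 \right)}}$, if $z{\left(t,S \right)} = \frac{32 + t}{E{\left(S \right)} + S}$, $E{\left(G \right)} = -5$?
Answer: $- \frac{3344}{49} \approx -68.245$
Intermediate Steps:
$J = -176$ ($J = 3 + \left(\left(-39\right) 6 + 55\right) = 3 + \left(-234 + 55\right) = 3 - 179 = -176$)
$z{\left(t,S \right)} = \frac{32 + t}{-5 + S}$
$\frac{J}{z{\left(164,81 \right)}} = - \frac{176}{\frac{1}{-5 + 81} \left(32 + 164\right)} = - \frac{176}{\frac{1}{76} \cdot 196} = - \frac{176}{\frac{49}{19}} = \left(-176\right) \frac{19}{49} = - \frac{3344}{49}$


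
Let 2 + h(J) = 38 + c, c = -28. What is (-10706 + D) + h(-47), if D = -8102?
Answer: -18800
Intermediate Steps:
h(J) = 8 (h(J) = -2 + (38 - 28) = -2 + 10 = 8)
(-10706 + D) + h(-47) = (-10706 - 8102) + 8 = -18808 + 8 = -18800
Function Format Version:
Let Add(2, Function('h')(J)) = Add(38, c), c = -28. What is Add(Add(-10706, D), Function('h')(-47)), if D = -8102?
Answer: -18800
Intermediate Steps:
Function('h')(J) = 8 (Function('h')(J) = Add(-2, Add(38, -28)) = Add(-2, 10) = 8)
Add(Add(-10706, D), Function('h')(-47)) = Add(Add(-10706, -8102), 8) = Add(-18808, 8) = -18800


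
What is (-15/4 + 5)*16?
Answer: 20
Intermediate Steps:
(-15/4 + 5)*16 = (5/4)*16 = 20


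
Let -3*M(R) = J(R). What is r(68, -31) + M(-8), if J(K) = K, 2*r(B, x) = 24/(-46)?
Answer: 166/69 ≈ 2.4058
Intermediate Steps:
r(B, x) = -6/23 (r(B, x) = (24/(-46))/2 = (24*(-1/46))/2 = (1/2)*(-12/23) = -6/23)
M(R) = -R/3
r(68, -31) + M(-8) = -6/23 - 1/3*(-8) = -6/23 + 8/3 = 166/69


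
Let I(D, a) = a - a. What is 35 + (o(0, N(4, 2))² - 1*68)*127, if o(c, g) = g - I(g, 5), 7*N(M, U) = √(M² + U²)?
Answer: -418909/49 ≈ -8549.2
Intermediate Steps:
N(M, U) = √(M² + U²)/7
I(D, a) = 0
o(c, g) = g (o(c, g) = g - 1*0 = g + 0 = g)
35 + (o(0, N(4, 2))² - 1*68)*127 = 35 + ((√(4² + 2²)/7)² - 1*68)*127 = 35 + ((√(16 + 4)/7)² - 68)*127 = 35 + ((√20/7)² - 68)*127 = 35 + (((2*√5)/7)² - 68)*127 = 35 + ((2*√5/7)² - 68)*127 = 35 + (20/49 - 68)*127 = 35 - 3312/49*127 = 35 - 420624/49 = -418909/49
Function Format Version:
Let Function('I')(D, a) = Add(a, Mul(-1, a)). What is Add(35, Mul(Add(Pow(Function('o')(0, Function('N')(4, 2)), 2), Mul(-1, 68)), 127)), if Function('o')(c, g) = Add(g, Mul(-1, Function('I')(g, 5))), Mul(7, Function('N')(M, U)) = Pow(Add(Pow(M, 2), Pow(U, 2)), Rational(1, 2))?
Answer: Rational(-418909, 49) ≈ -8549.2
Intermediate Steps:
Function('N')(M, U) = Mul(Rational(1, 7), Pow(Add(Pow(M, 2), Pow(U, 2)), Rational(1, 2)))
Function('I')(D, a) = 0
Function('o')(c, g) = g (Function('o')(c, g) = Add(g, Mul(-1, 0)) = Add(g, 0) = g)
Add(35, Mul(Add(Pow(Function('o')(0, Function('N')(4, 2)), 2), Mul(-1, 68)), 127)) = Add(35, Mul(Add(Pow(Mul(Rational(1, 7), Pow(Add(Pow(4, 2), Pow(2, 2)), Rational(1, 2))), 2), Mul(-1, 68)), 127)) = Add(35, Mul(Add(Pow(Mul(Rational(1, 7), Pow(Add(16, 4), Rational(1, 2))), 2), -68), 127)) = Add(35, Mul(Add(Pow(Mul(Rational(1, 7), Pow(20, Rational(1, 2))), 2), -68), 127)) = Add(35, Mul(Add(Pow(Mul(Rational(1, 7), Mul(2, Pow(5, Rational(1, 2)))), 2), -68), 127)) = Add(35, Mul(Add(Pow(Mul(Rational(2, 7), Pow(5, Rational(1, 2))), 2), -68), 127)) = Add(35, Mul(Add(Rational(20, 49), -68), 127)) = Add(35, Mul(Rational(-3312, 49), 127)) = Add(35, Rational(-420624, 49)) = Rational(-418909, 49)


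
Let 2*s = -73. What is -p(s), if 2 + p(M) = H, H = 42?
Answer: -40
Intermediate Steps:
s = -73/2 (s = (½)*(-73) = -73/2 ≈ -36.500)
p(M) = 40 (p(M) = -2 + 42 = 40)
-p(s) = -1*40 = -40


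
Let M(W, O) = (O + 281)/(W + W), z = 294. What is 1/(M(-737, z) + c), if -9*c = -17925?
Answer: 4422/8805425 ≈ 0.00050219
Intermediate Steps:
M(W, O) = (281 + O)/(2*W) (M(W, O) = (281 + O)/((2*W)) = (281 + O)*(1/(2*W)) = (281 + O)/(2*W))
c = 5975/3 (c = -⅑*(-17925) = 5975/3 ≈ 1991.7)
1/(M(-737, z) + c) = 1/((½)*(281 + 294)/(-737) + 5975/3) = 1/((½)*(-1/737)*575 + 5975/3) = 1/(-575/1474 + 5975/3) = 1/(8805425/4422) = 4422/8805425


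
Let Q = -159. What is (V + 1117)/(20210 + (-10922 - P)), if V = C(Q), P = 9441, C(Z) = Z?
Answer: -958/153 ≈ -6.2614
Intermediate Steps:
V = -159
(V + 1117)/(20210 + (-10922 - P)) = (-159 + 1117)/(20210 + (-10922 - 1*9441)) = 958/(20210 + (-10922 - 9441)) = 958/(20210 - 20363) = 958/(-153) = 958*(-1/153) = -958/153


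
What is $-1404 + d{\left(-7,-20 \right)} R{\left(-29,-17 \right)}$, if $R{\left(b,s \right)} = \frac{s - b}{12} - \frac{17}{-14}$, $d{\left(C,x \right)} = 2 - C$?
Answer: $- \frac{19377}{14} \approx -1384.1$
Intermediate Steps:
$R{\left(b,s \right)} = \frac{17}{14} - \frac{b}{12} + \frac{s}{12}$ ($R{\left(b,s \right)} = \left(s - b\right) \frac{1}{12} - - \frac{17}{14} = \left(- \frac{b}{12} + \frac{s}{12}\right) + \frac{17}{14} = \frac{17}{14} - \frac{b}{12} + \frac{s}{12}$)
$-1404 + d{\left(-7,-20 \right)} R{\left(-29,-17 \right)} = -1404 + \left(2 - -7\right) \left(\frac{17}{14} - - \frac{29}{12} + \frac{1}{12} \left(-17\right)\right) = -1404 + \left(2 + 7\right) \left(\frac{17}{14} + \frac{29}{12} - \frac{17}{12}\right) = -1404 + 9 \cdot \frac{31}{14} = -1404 + \frac{279}{14} = - \frac{19377}{14}$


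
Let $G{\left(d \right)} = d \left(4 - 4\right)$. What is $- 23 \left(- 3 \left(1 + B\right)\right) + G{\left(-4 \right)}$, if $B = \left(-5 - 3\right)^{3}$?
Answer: $-35259$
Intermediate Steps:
$G{\left(d \right)} = 0$ ($G{\left(d \right)} = d 0 = 0$)
$B = -512$ ($B = \left(-8\right)^{3} = -512$)
$- 23 \left(- 3 \left(1 + B\right)\right) + G{\left(-4 \right)} = - 23 \left(- 3 \left(1 - 512\right)\right) + 0 = - 23 \left(\left(-3\right) \left(-511\right)\right) + 0 = \left(-23\right) 1533 + 0 = -35259 + 0 = -35259$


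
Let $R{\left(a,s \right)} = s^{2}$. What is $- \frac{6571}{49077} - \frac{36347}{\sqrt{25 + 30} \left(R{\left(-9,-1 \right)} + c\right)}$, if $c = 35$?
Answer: $- \frac{6571}{49077} - \frac{36347 \sqrt{55}}{1980} \approx -136.27$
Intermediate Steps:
$- \frac{6571}{49077} - \frac{36347}{\sqrt{25 + 30} \left(R{\left(-9,-1 \right)} + c\right)} = - \frac{6571}{49077} - \frac{36347}{\sqrt{25 + 30} \left(\left(-1\right)^{2} + 35\right)} = \left(-6571\right) \frac{1}{49077} - \frac{36347}{\sqrt{55} \left(1 + 35\right)} = - \frac{6571}{49077} - \frac{36347}{\sqrt{55} \cdot 36} = - \frac{6571}{49077} - \frac{36347}{36 \sqrt{55}} = - \frac{6571}{49077} - 36347 \frac{\sqrt{55}}{1980} = - \frac{6571}{49077} - \frac{36347 \sqrt{55}}{1980}$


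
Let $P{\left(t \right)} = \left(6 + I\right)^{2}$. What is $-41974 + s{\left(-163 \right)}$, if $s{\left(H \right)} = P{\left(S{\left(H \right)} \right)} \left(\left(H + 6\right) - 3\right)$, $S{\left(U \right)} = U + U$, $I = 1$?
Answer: $-49814$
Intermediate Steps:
$S{\left(U \right)} = 2 U$
$P{\left(t \right)} = 49$ ($P{\left(t \right)} = \left(6 + 1\right)^{2} = 7^{2} = 49$)
$s{\left(H \right)} = 147 + 49 H$ ($s{\left(H \right)} = 49 \left(\left(H + 6\right) - 3\right) = 49 \left(\left(6 + H\right) - 3\right) = 49 \left(3 + H\right) = 147 + 49 H$)
$-41974 + s{\left(-163 \right)} = -41974 + \left(147 + 49 \left(-163\right)\right) = -41974 + \left(147 - 7987\right) = -41974 - 7840 = -49814$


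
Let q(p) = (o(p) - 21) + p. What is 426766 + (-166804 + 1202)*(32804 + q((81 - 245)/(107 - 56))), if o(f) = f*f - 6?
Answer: -14120022415052/2601 ≈ -5.4287e+9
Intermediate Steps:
o(f) = -6 + f**2 (o(f) = f**2 - 6 = -6 + f**2)
q(p) = -27 + p + p**2 (q(p) = ((-6 + p**2) - 21) + p = (-27 + p**2) + p = -27 + p + p**2)
426766 + (-166804 + 1202)*(32804 + q((81 - 245)/(107 - 56))) = 426766 + (-166804 + 1202)*(32804 + (-27 + (81 - 245)/(107 - 56) + ((81 - 245)/(107 - 56))**2)) = 426766 - 165602*(32804 + (-27 - 164/51 + (-164/51)**2)) = 426766 - 165602*(32804 + (-27 - 164/51 + 26896/2601)) = 426766 - 165602*(32804 - 51695/2601) = 426766 - 165602*85271509/2601 = 426766 - 14121132433418/2601 = -14120022415052/2601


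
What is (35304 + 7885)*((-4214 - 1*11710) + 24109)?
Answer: 353501965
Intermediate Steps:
(35304 + 7885)*((-4214 - 1*11710) + 24109) = 43189*((-4214 - 11710) + 24109) = 43189*(-15924 + 24109) = 43189*8185 = 353501965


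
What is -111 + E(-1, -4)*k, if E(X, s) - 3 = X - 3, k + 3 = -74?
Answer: -34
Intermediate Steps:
k = -77 (k = -3 - 74 = -77)
E(X, s) = X (E(X, s) = 3 + (X - 3) = 3 + (-3 + X) = X)
-111 + E(-1, -4)*k = -111 - 1*(-77) = -111 + 77 = -34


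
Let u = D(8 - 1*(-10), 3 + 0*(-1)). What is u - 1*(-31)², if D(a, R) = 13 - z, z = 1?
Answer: -949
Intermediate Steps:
D(a, R) = 12 (D(a, R) = 13 - 1*1 = 13 - 1 = 12)
u = 12
u - 1*(-31)² = 12 - 1*(-31)² = 12 - 1*961 = 12 - 961 = -949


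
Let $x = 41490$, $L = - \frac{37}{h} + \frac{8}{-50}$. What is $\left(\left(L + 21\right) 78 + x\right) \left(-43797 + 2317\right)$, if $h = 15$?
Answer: $- \frac{8902255088}{5} \approx -1.7805 \cdot 10^{9}$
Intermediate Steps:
$L = - \frac{197}{75}$ ($L = - \frac{37}{15} + \frac{8}{-50} = \left(-37\right) \frac{1}{15} + 8 \left(- \frac{1}{50}\right) = - \frac{37}{15} - \frac{4}{25} = - \frac{197}{75} \approx -2.6267$)
$\left(\left(L + 21\right) 78 + x\right) \left(-43797 + 2317\right) = \left(\left(- \frac{197}{75} + 21\right) 78 + 41490\right) \left(-43797 + 2317\right) = \left(\frac{1378}{75} \cdot 78 + 41490\right) \left(-41480\right) = \left(\frac{35828}{25} + 41490\right) \left(-41480\right) = \frac{1073078}{25} \left(-41480\right) = - \frac{8902255088}{5}$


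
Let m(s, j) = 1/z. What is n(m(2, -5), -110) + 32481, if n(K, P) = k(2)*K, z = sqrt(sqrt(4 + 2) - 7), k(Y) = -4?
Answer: 32481 + 4*I/sqrt(7 - sqrt(6)) ≈ 32481.0 + 1.8751*I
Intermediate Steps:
z = sqrt(-7 + sqrt(6)) (z = sqrt(sqrt(6) - 7) = sqrt(-7 + sqrt(6)) ≈ 2.1332*I)
m(s, j) = 1/sqrt(-7 + sqrt(6)) (m(s, j) = 1/(sqrt(-7 + sqrt(6))) = 1/sqrt(-7 + sqrt(6)))
n(K, P) = -4*K
n(m(2, -5), -110) + 32481 = -(-4)*I/sqrt(7 - sqrt(6)) + 32481 = 4*I/sqrt(7 - sqrt(6)) + 32481 = 32481 + 4*I/sqrt(7 - sqrt(6))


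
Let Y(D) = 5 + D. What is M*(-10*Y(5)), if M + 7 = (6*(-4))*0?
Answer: 700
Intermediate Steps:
M = -7 (M = -7 + (6*(-4))*0 = -7 - 24*0 = -7 + 0 = -7)
M*(-10*Y(5)) = -(-70)*(5 + 5) = -(-70)*10 = -7*(-100) = 700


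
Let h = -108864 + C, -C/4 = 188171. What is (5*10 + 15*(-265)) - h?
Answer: 857623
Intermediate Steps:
C = -752684 (C = -4*188171 = -752684)
h = -861548 (h = -108864 - 752684 = -861548)
(5*10 + 15*(-265)) - h = (5*10 + 15*(-265)) - 1*(-861548) = (50 - 3975) + 861548 = -3925 + 861548 = 857623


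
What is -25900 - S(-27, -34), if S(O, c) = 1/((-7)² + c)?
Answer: -388501/15 ≈ -25900.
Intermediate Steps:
S(O, c) = 1/(49 + c)
-25900 - S(-27, -34) = -25900 - 1/(49 - 34) = -25900 - 1/15 = -388501/15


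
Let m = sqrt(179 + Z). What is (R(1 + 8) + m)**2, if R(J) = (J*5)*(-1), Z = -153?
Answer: (-45 + sqrt(26))**2 ≈ 1592.1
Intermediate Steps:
R(J) = -5*J (R(J) = (5*J)*(-1) = -5*J)
m = sqrt(26) (m = sqrt(179 - 153) = sqrt(26) ≈ 5.0990)
(R(1 + 8) + m)**2 = (-5*(1 + 8) + sqrt(26))**2 = (-5*9 + sqrt(26))**2 = (-45 + sqrt(26))**2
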